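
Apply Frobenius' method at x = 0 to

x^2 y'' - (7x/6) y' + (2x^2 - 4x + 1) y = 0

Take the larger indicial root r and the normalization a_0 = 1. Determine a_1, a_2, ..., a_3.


Write in Frobenius form y'' + (p(x)/x) y' + (q(x)/x^2) y = 0:
  p(x) = -7/6,  q(x) = 2x^2 - 4x + 1.
Indicial equation: r(r-1) + (-7/6) r + (1) = 0 -> roots r_1 = 3/2, r_2 = 2/3.
Take r = r_1 = 3/2. Let y(x) = x^r sum_{n>=0} a_n x^n with a_0 = 1.
Substitute y = x^r sum a_n x^n and match x^{r+n}. The recurrence is
  D(n) a_n - 4 a_{n-1} + 2 a_{n-2} = 0,  where D(n) = (r+n)(r+n-1) + (-7/6)(r+n) + (1).
  a_n = [4 a_{n-1} - 2 a_{n-2}] / D(n).
Since the indicial polynomial factors as (r - r_1)(r - r_2), D(n) = (r_1 + n - r_1)(r_1 + n - r_2) = n(n + 5/6).
Evaluating step by step (a_0 = 1):
  n = 1: D(1) = 1(1 + 5/6) = 11/6; numerator = 4(1) = 4; a_1 = (4)/(11/6) = 24/11
  n = 2: D(2) = 2(2 + 5/6) = 17/3; numerator = 4(24/11) - 2(1) = 74/11; a_2 = (74/11)/(17/3) = 222/187
  n = 3: D(3) = 3(3 + 5/6) = 23/2; numerator = 4(222/187) - 2(24/11) = 72/187; a_3 = (72/187)/(23/2) = 144/4301

r = 3/2; a_0 = 1; a_1 = 24/11; a_2 = 222/187; a_3 = 144/4301


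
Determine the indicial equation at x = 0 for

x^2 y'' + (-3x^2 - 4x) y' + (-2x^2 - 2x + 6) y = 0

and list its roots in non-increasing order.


Divide by x^2 to reach normal form y'' + P_1(x) y' + P_2(x) y = 0 with P_1(x) = -3 - 4/x and P_2(x) = -2 - 2/x + 6/x^2.
x = 0 is a singular point because the y'-coefficient -3 - 4/x has a pole at x = 0 and the y-coefficient -2 - 2/x + 6/x^2 has a pole at x = 0.
It is a regular singular point because x P_1(x) = p(x) = -3x - 4 and x^2 P_2(x) = q(x) = -2x^2 - 2x + 6 are polynomials, hence analytic at x = 0.
p(0) = -4,  q(0) = 6.
Indicial equation: r(r-1) + p(0) r + q(0) = 0, i.e. r^2 + (p(0) - 1) r + q(0) = 0, i.e. r^2 - 5 r + 6 = 0.
Discriminant: (-5)^2 - 4(6) = 1, so r = (5 ± 1)/2.
Solving: r_1 = 3, r_2 = 2.

indicial: r^2 - 5 r + 6 = 0; roots r_1 = 3, r_2 = 2


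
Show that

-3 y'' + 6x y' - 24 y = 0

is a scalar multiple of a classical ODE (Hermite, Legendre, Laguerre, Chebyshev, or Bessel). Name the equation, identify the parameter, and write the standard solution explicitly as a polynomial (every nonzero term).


All three coefficients share the factor -3; dividing through by -3 gives  y'' - 2x y' + 8 y = 0.
This matches the Hermite equation y'' - 2x y' + 2n y = 0 with 2n = 8, so n = 4; the polynomial solution is H_4(x).
With y = sum_k a_k x^k, matching x^k gives (k+2)(k+1) a_{k+2} = 2(k - n) a_k = 2(k - 4) a_k. The right side vanishes at k = 4, so the series with the parity of 4 terminates at degree 4.
Standard normalization: leading coefficient of H_n is 2^n, so a_4 = 2^4 = 16. Work downward with a_k = (k+1)(k+2) a_{k+2} / (2(k - n)):
  a_2 = (3)(4)(16) / (2(2 - 4)) = 192/(-4) = -48
  a_0 = (1)(2)(-48) / (2(0 - 4)) = -96/(-8) = 12
Hence H_4(x) = 16 x^4 - 48 x^2 + 12.

H_4(x); series = 16 x^4 - 48 x^2 + 12


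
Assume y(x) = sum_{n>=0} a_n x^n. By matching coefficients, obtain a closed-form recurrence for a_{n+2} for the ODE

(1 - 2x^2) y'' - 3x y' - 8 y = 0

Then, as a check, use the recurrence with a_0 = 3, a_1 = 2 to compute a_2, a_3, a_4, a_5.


Substitute y = sum_n a_n x^n.
(1 - 2 x^2) y'' contributes (n+2)(n+1) a_{n+2} - 2 n(n-1) a_n at x^n.
-3 x y'(x) contributes -3 n a_n at x^n.
-8 y(x) contributes -8 a_n at x^n.
Matching x^n: (n+2)(n+1) a_{n+2} + (-2 n(n-1) - 3 n - 8) a_n = 0.
Thus a_{n+2} = (2 n(n-1) + 3 n + 8) / ((n+1)(n+2)) * a_n.

Check with a_0 = 3, a_1 = 2 (apply the recurrence for n = 0, 1, 2, 3): a_0 = 3, a_1 = 2, a_2 = 12, a_3 = 11/3, a_4 = 18, a_5 = 319/60.

a_(n+2) = (2 n(n-1) + 3 n + 8) / ((n+1)(n+2)) * a_n; check: a_0 = 3, a_1 = 2, a_2 = 12, a_3 = 11/3, a_4 = 18, a_5 = 319/60


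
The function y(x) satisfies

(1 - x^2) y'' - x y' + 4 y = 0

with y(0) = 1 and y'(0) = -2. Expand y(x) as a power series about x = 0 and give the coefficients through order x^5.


Ansatz: y(x) = sum_{n>=0} a_n x^n, so y'(x) = sum_{n>=1} n a_n x^(n-1) and y''(x) = sum_{n>=2} n(n-1) a_n x^(n-2).
Substitute into P(x) y'' + Q(x) y' + R(x) y = 0 with P(x) = 1 - x^2, Q(x) = -x, R(x) = 4, and match powers of x.
Initial conditions: a_0 = 1, a_1 = -2.
Setting the coefficient of each power of x to zero and solving order by order (substituting the coefficients already found):
  x^0: 2 a_2 + 4 a_0 = 0  ->  2 a_2 = -4 a_0 = -4  ->  a_2 = -2
  x^1: 6 a_3 + 3 a_1 = 0  ->  6 a_3 = -3 a_1 = 6  ->  a_3 = 1
  x^2: 12 a_4 = 0  ->  a_4 = 0
  x^3: 20 a_5 - 5 a_3 = 0  ->  20 a_5 = 5 a_3 = 5  ->  a_5 = 1/4
Truncated series: y(x) = 1 - 2 x - 2 x^2 + x^3 + (1/4) x^5 + O(x^6).

a_0 = 1; a_1 = -2; a_2 = -2; a_3 = 1; a_4 = 0; a_5 = 1/4


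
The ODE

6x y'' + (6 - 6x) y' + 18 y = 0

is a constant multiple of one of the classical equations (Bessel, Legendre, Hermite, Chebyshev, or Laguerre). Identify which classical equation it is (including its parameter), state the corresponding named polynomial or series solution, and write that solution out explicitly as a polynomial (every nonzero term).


All three coefficients share the factor 6; dividing through by 6 gives  x y'' + (1 - x) y' + 3 y = 0.
This matches the Laguerre equation x y'' + (1 - x) y' + n y = 0 with n = 3; the polynomial solution is L_3(x).
With y = sum_k a_k x^k, matching x^k gives (k+1)k a_{k+1} + (k+1) a_{k+1} - k a_k + n a_k = 0, i.e. (k+1)^2 a_{k+1} = (k - n) a_k = (k - 3) a_k. The right side vanishes at k = 3, so the series terminates at degree 3.
Standard normalization L_n(0) = 1 gives a_0 = 1. Work upward with a_{k+1} = (k - 3) a_k / (k+1)^2:
  a_1 = (0 - 3)(1) / 1^2 = -3/1 = -3
  a_2 = (1 - 3)(-3) / 2^2 = 6/4 = 3/2
  a_3 = (2 - 3)(3/2) / 3^2 = (-3/2)/9 = -1/6
Hence L_3(x) = -x^3/6 + 3 x^2/2 - 3 x + 1.

L_3(x); series = -x^3/6 + 3 x^2/2 - 3 x + 1


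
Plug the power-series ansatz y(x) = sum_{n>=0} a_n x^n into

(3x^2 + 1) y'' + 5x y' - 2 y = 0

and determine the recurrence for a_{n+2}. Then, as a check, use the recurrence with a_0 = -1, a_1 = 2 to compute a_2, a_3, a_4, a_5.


Substitute y = sum_n a_n x^n.
(1 + 3 x^2) y'' contributes (n+2)(n+1) a_{n+2} + 3 n(n-1) a_n at x^n.
5 x y'(x) contributes 5 n a_n at x^n.
-2 y(x) contributes -2 a_n at x^n.
Matching x^n: (n+2)(n+1) a_{n+2} + (3 n(n-1) + 5 n - 2) a_n = 0.
Thus a_{n+2} = (-3 n(n-1) - 5 n + 2) / ((n+1)(n+2)) * a_n.

Check with a_0 = -1, a_1 = 2 (apply the recurrence for n = 0, 1, 2, 3): a_0 = -1, a_1 = 2, a_2 = -1, a_3 = -1, a_4 = 7/6, a_5 = 31/20.

a_(n+2) = (-3 n(n-1) - 5 n + 2) / ((n+1)(n+2)) * a_n; check: a_0 = -1, a_1 = 2, a_2 = -1, a_3 = -1, a_4 = 7/6, a_5 = 31/20


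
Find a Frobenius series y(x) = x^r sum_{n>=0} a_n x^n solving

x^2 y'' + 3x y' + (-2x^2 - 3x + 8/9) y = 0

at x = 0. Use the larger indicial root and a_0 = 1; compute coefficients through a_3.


Write in Frobenius form y'' + (p(x)/x) y' + (q(x)/x^2) y = 0:
  p(x) = 3,  q(x) = -2x^2 - 3x + 8/9.
Indicial equation: r(r-1) + (3) r + (8/9) = 0 -> roots r_1 = -2/3, r_2 = -4/3.
Take r = r_1 = -2/3. Let y(x) = x^r sum_{n>=0} a_n x^n with a_0 = 1.
Substitute y = x^r sum a_n x^n and match x^{r+n}. The recurrence is
  D(n) a_n - 3 a_{n-1} - 2 a_{n-2} = 0,  where D(n) = (r+n)(r+n-1) + (3)(r+n) + (8/9).
  a_n = [3 a_{n-1} + 2 a_{n-2}] / D(n).
Since the indicial polynomial factors as (r - r_1)(r - r_2), D(n) = (r_1 + n - r_1)(r_1 + n - r_2) = n(n + 2/3).
Evaluating step by step (a_0 = 1):
  n = 1: D(1) = 1(1 + 2/3) = 5/3; numerator = 3(1) = 3; a_1 = (3)/(5/3) = 9/5
  n = 2: D(2) = 2(2 + 2/3) = 16/3; numerator = 3(9/5) + 2(1) = 37/5; a_2 = (37/5)/(16/3) = 111/80
  n = 3: D(3) = 3(3 + 2/3) = 11; numerator = 3(111/80) + 2(9/5) = 621/80; a_3 = (621/80)/(11) = 621/880

r = -2/3; a_0 = 1; a_1 = 9/5; a_2 = 111/80; a_3 = 621/880


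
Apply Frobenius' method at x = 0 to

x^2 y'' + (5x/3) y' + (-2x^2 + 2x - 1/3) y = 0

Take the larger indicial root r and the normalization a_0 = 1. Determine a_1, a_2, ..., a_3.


Write in Frobenius form y'' + (p(x)/x) y' + (q(x)/x^2) y = 0:
  p(x) = 5/3,  q(x) = -2x^2 + 2x - 1/3.
Indicial equation: r(r-1) + (5/3) r + (-1/3) = 0 -> roots r_1 = 1/3, r_2 = -1.
Take r = r_1 = 1/3. Let y(x) = x^r sum_{n>=0} a_n x^n with a_0 = 1.
Substitute y = x^r sum a_n x^n and match x^{r+n}. The recurrence is
  D(n) a_n + 2 a_{n-1} - 2 a_{n-2} = 0,  where D(n) = (r+n)(r+n-1) + (5/3)(r+n) + (-1/3).
  a_n = [-2 a_{n-1} + 2 a_{n-2}] / D(n).
Since the indicial polynomial factors as (r - r_1)(r - r_2), D(n) = (r_1 + n - r_1)(r_1 + n - r_2) = n(n + 4/3).
Evaluating step by step (a_0 = 1):
  n = 1: D(1) = 1(1 + 4/3) = 7/3; numerator = -2(1) = -2; a_1 = (-2)/(7/3) = -6/7
  n = 2: D(2) = 2(2 + 4/3) = 20/3; numerator = -2(-6/7) + 2(1) = 26/7; a_2 = (26/7)/(20/3) = 39/70
  n = 3: D(3) = 3(3 + 4/3) = 13; numerator = -2(39/70) + 2(-6/7) = -99/35; a_3 = (-99/35)/(13) = -99/455

r = 1/3; a_0 = 1; a_1 = -6/7; a_2 = 39/70; a_3 = -99/455


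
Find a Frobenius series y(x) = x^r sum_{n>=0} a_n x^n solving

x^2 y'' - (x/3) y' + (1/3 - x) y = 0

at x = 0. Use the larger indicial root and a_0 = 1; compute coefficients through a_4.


Write in Frobenius form y'' + (p(x)/x) y' + (q(x)/x^2) y = 0:
  p(x) = -1/3,  q(x) = 1/3 - x.
Indicial equation: r(r-1) + (-1/3) r + (1/3) = 0 -> roots r_1 = 1, r_2 = 1/3.
Take r = r_1 = 1. Let y(x) = x^r sum_{n>=0} a_n x^n with a_0 = 1.
Substitute y = x^r sum a_n x^n and match x^{r+n}. The recurrence is
  D(n) a_n - 1 a_{n-1} = 0,  where D(n) = (r+n)(r+n-1) + (-1/3)(r+n) + (1/3).
  a_n = 1 / D(n) * a_{n-1}.
Since the indicial polynomial factors as (r - r_1)(r - r_2), D(n) = (r_1 + n - r_1)(r_1 + n - r_2) = n(n + 2/3).
Evaluating step by step (a_0 = 1):
  n = 1: D(1) = 1(1 + 2/3) = 5/3; numerator = 1(1) = 1; a_1 = (1)/(5/3) = 3/5
  n = 2: D(2) = 2(2 + 2/3) = 16/3; numerator = 1(3/5) = 3/5; a_2 = (3/5)/(16/3) = 9/80
  n = 3: D(3) = 3(3 + 2/3) = 11; numerator = 1(9/80) = 9/80; a_3 = (9/80)/(11) = 9/880
  n = 4: D(4) = 4(4 + 2/3) = 56/3; numerator = 1(9/880) = 9/880; a_4 = (9/880)/(56/3) = 27/49280

r = 1; a_0 = 1; a_1 = 3/5; a_2 = 9/80; a_3 = 9/880; a_4 = 27/49280


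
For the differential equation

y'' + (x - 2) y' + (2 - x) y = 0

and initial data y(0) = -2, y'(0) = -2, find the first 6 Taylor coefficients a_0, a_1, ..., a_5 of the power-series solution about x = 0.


Ansatz: y(x) = sum_{n>=0} a_n x^n, so y'(x) = sum_{n>=1} n a_n x^(n-1) and y''(x) = sum_{n>=2} n(n-1) a_n x^(n-2).
Substitute into P(x) y'' + Q(x) y' + R(x) y = 0 with P(x) = 1, Q(x) = x - 2, R(x) = 2 - x, and match powers of x.
Initial conditions: a_0 = -2, a_1 = -2.
Setting the coefficient of each power of x to zero and solving order by order (substituting the coefficients already found):
  x^0: 2 a_2 - 2 a_1 + 2 a_0 = 0  ->  2 a_2 = 2 a_1 - 2 a_0 = 0  ->  a_2 = 0
  x^1: 6 a_3 - 4 a_2 + 3 a_1 - a_0 = 0  ->  6 a_3 = 4 a_2 - 3 a_1 + a_0 = 4  ->  a_3 = 2/3
  x^2: 12 a_4 - 6 a_3 + 4 a_2 - a_1 = 0  ->  12 a_4 = 6 a_3 - 4 a_2 + a_1 = 2  ->  a_4 = 1/6
  x^3: 20 a_5 - 8 a_4 + 5 a_3 - a_2 = 0  ->  20 a_5 = 8 a_4 - 5 a_3 + a_2 = -2  ->  a_5 = -1/10
Truncated series: y(x) = -2 - 2 x + (2/3) x^3 + (1/6) x^4 - (1/10) x^5 + O(x^6).

a_0 = -2; a_1 = -2; a_2 = 0; a_3 = 2/3; a_4 = 1/6; a_5 = -1/10


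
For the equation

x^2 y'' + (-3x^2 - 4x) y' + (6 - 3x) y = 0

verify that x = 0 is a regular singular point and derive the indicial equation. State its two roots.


Divide by x^2 to reach normal form y'' + P_1(x) y' + P_2(x) y = 0 with P_1(x) = -3 - 4/x and P_2(x) = -3/x + 6/x^2.
x = 0 is a singular point because the y'-coefficient -3 - 4/x has a pole at x = 0 and the y-coefficient -3/x + 6/x^2 has a pole at x = 0.
It is a regular singular point because x P_1(x) = p(x) = -3x - 4 and x^2 P_2(x) = q(x) = 6 - 3x are polynomials, hence analytic at x = 0.
p(0) = -4,  q(0) = 6.
Indicial equation: r(r-1) + p(0) r + q(0) = 0, i.e. r^2 + (p(0) - 1) r + q(0) = 0, i.e. r^2 - 5 r + 6 = 0.
Discriminant: (-5)^2 - 4(6) = 1, so r = (5 ± 1)/2.
Solving: r_1 = 3, r_2 = 2.

indicial: r^2 - 5 r + 6 = 0; roots r_1 = 3, r_2 = 2


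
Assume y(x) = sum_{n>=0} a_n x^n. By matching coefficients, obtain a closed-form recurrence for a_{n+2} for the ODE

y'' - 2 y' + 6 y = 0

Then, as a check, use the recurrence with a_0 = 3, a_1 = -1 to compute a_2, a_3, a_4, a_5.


Substitute y = sum_n a_n x^n.
y''(x) has coefficient (n+2)(n+1) a_{n+2} at x^n;
-2 y'(x) has coefficient -2 (n+1) a_{n+1} at x^n;
6 y(x) has coefficient 6 a_n at x^n.
Matching x^n: (n+2)(n+1) a_{n+2} - 2 (n+1) a_{n+1} + 6 a_n = 0.
Thus a_{n+2} = [2 (n+1) a_{n+1} - 6 a_n] / ((n+1)(n+2)).

Check with a_0 = 3, a_1 = -1 (apply the recurrence for n = 0, 1, 2, 3): a_0 = 3, a_1 = -1, a_2 = -10, a_3 = -17/3, a_4 = 13/6, a_5 = 77/30.

a_(n+2) = [2 (n+1) a_(n+1) - 6 a_n] / ((n+1)(n+2)); check: a_0 = 3, a_1 = -1, a_2 = -10, a_3 = -17/3, a_4 = 13/6, a_5 = 77/30


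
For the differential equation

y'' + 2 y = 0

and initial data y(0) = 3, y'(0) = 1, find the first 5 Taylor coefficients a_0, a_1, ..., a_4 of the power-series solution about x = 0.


Ansatz: y(x) = sum_{n>=0} a_n x^n, so y'(x) = sum_{n>=1} n a_n x^(n-1) and y''(x) = sum_{n>=2} n(n-1) a_n x^(n-2).
Substitute into P(x) y'' + Q(x) y' + R(x) y = 0 with P(x) = 1, Q(x) = 0, R(x) = 2, and match powers of x.
Initial conditions: a_0 = 3, a_1 = 1.
Setting the coefficient of each power of x to zero and solving order by order (substituting the coefficients already found):
  x^0: 2 a_2 + 2 a_0 = 0  ->  2 a_2 = -2 a_0 = -6  ->  a_2 = -3
  x^1: 6 a_3 + 2 a_1 = 0  ->  6 a_3 = -2 a_1 = -2  ->  a_3 = -1/3
  x^2: 12 a_4 + 2 a_2 = 0  ->  12 a_4 = -2 a_2 = 6  ->  a_4 = 1/2
Truncated series: y(x) = 3 + x - 3 x^2 - (1/3) x^3 + (1/2) x^4 + O(x^5).

a_0 = 3; a_1 = 1; a_2 = -3; a_3 = -1/3; a_4 = 1/2


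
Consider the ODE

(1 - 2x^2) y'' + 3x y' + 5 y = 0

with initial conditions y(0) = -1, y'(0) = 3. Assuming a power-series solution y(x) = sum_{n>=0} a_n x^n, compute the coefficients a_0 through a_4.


Ansatz: y(x) = sum_{n>=0} a_n x^n, so y'(x) = sum_{n>=1} n a_n x^(n-1) and y''(x) = sum_{n>=2} n(n-1) a_n x^(n-2).
Substitute into P(x) y'' + Q(x) y' + R(x) y = 0 with P(x) = 1 - 2x^2, Q(x) = 3x, R(x) = 5, and match powers of x.
Initial conditions: a_0 = -1, a_1 = 3.
Setting the coefficient of each power of x to zero and solving order by order (substituting the coefficients already found):
  x^0: 2 a_2 + 5 a_0 = 0  ->  2 a_2 = -5 a_0 = 5  ->  a_2 = 5/2
  x^1: 6 a_3 + 8 a_1 = 0  ->  6 a_3 = -8 a_1 = -24  ->  a_3 = -4
  x^2: 12 a_4 + 7 a_2 = 0  ->  12 a_4 = -7 a_2 = -35/2  ->  a_4 = -35/24
Truncated series: y(x) = -1 + 3 x + (5/2) x^2 - 4 x^3 - (35/24) x^4 + O(x^5).

a_0 = -1; a_1 = 3; a_2 = 5/2; a_3 = -4; a_4 = -35/24


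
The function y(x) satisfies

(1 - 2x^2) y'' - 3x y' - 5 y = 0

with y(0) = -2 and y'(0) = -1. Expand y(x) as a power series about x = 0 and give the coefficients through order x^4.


Ansatz: y(x) = sum_{n>=0} a_n x^n, so y'(x) = sum_{n>=1} n a_n x^(n-1) and y''(x) = sum_{n>=2} n(n-1) a_n x^(n-2).
Substitute into P(x) y'' + Q(x) y' + R(x) y = 0 with P(x) = 1 - 2x^2, Q(x) = -3x, R(x) = -5, and match powers of x.
Initial conditions: a_0 = -2, a_1 = -1.
Setting the coefficient of each power of x to zero and solving order by order (substituting the coefficients already found):
  x^0: 2 a_2 - 5 a_0 = 0  ->  2 a_2 = 5 a_0 = -10  ->  a_2 = -5
  x^1: 6 a_3 - 8 a_1 = 0  ->  6 a_3 = 8 a_1 = -8  ->  a_3 = -4/3
  x^2: 12 a_4 - 15 a_2 = 0  ->  12 a_4 = 15 a_2 = -75  ->  a_4 = -25/4
Truncated series: y(x) = -2 - x - 5 x^2 - (4/3) x^3 - (25/4) x^4 + O(x^5).

a_0 = -2; a_1 = -1; a_2 = -5; a_3 = -4/3; a_4 = -25/4


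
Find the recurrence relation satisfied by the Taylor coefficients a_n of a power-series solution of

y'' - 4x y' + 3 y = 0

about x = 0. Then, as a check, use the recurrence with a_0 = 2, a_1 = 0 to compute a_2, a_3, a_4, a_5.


Substitute y = sum_n a_n x^n.
y''(x) has coefficient (n+2)(n+1) a_{n+2} at x^n;
-4 x y'(x) has coefficient -4 n a_n at x^n (shift);
3 y(x) has coefficient 3 a_n at x^n.
Matching x^n: (n+2)(n+1) a_{n+2} + (-4n + 3) a_n = 0.
Thus a_{n+2} = (4n - 3) / ((n+1)(n+2)) * a_n.

Check with a_0 = 2, a_1 = 0 (apply the recurrence for n = 0, 1, 2, 3): a_0 = 2, a_1 = 0, a_2 = -3, a_3 = 0, a_4 = -5/4, a_5 = 0.

a_(n+2) = (4n - 3) / ((n+1)(n+2)) * a_n; check: a_0 = 2, a_1 = 0, a_2 = -3, a_3 = 0, a_4 = -5/4, a_5 = 0


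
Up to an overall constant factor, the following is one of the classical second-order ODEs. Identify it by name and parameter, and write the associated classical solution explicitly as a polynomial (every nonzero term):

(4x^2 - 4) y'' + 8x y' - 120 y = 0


All three coefficients share the factor -4; dividing through by -4 gives  (1 - x^2) y'' - 2x y' + 30 y = 0.
This matches the Legendre equation (1 - x^2) y'' - 2x y' + n(n+1) y = 0 (note the -2x y' term) with n(n+1) = 30, so n = 5; the polynomial solution is P_5(x).
With y = sum_k a_k x^k, matching x^k gives (k+2)(k+1) a_{k+2} = [k(k+1) - n(n+1)] a_k = (k - 5)(k + 6) a_k. The right side vanishes at k = 5, so the series with the parity of 5 terminates at degree 5.
Standard normalization (P_n(1) = 1): leading coefficient (2n)!/(2^n (n!)^2) = 3628800/(32*14400) = 63/8, so a_5 = 63/8. Work downward with a_k = (k+1)(k+2) a_{k+2} / ((k - 5)(k + 6)):
  a_3 = (4)(5)(63/8) / ((3 - 5)(3 + 6)) = (315/2)/(-18) = -35/4
  a_1 = (2)(3)(-35/4) / ((1 - 5)(1 + 6)) = (-105/2)/(-28) = 15/8
Hence P_5(x) = 63 x^5/8 - 35 x^3/4 + 15 x/8.

P_5(x); series = 63 x^5/8 - 35 x^3/4 + 15 x/8


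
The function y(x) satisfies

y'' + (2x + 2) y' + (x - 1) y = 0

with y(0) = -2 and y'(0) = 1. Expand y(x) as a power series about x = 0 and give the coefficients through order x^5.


Ansatz: y(x) = sum_{n>=0} a_n x^n, so y'(x) = sum_{n>=1} n a_n x^(n-1) and y''(x) = sum_{n>=2} n(n-1) a_n x^(n-2).
Substitute into P(x) y'' + Q(x) y' + R(x) y = 0 with P(x) = 1, Q(x) = 2x + 2, R(x) = x - 1, and match powers of x.
Initial conditions: a_0 = -2, a_1 = 1.
Setting the coefficient of each power of x to zero and solving order by order (substituting the coefficients already found):
  x^0: 2 a_2 + 2 a_1 - a_0 = 0  ->  2 a_2 = -2 a_1 + a_0 = -4  ->  a_2 = -2
  x^1: 6 a_3 + 4 a_2 + a_1 + a_0 = 0  ->  6 a_3 = -4 a_2 - a_1 - a_0 = 9  ->  a_3 = 3/2
  x^2: 12 a_4 + 6 a_3 + 3 a_2 + a_1 = 0  ->  12 a_4 = -6 a_3 - 3 a_2 - a_1 = -4  ->  a_4 = -1/3
  x^3: 20 a_5 + 8 a_4 + 5 a_3 + a_2 = 0  ->  20 a_5 = -8 a_4 - 5 a_3 - a_2 = -17/6  ->  a_5 = -17/120
Truncated series: y(x) = -2 + x - 2 x^2 + (3/2) x^3 - (1/3) x^4 - (17/120) x^5 + O(x^6).

a_0 = -2; a_1 = 1; a_2 = -2; a_3 = 3/2; a_4 = -1/3; a_5 = -17/120


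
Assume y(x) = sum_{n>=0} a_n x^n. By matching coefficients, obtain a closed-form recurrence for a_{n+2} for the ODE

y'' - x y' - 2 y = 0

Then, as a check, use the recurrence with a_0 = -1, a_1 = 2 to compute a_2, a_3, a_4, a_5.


Substitute y = sum_n a_n x^n.
y''(x) has coefficient (n+2)(n+1) a_{n+2} at x^n;
-x y'(x) has coefficient -n a_n at x^n (shift);
-2 y(x) has coefficient -2 a_n at x^n.
Matching x^n: (n+2)(n+1) a_{n+2} + (-n - 2) a_n = 0.
Thus a_{n+2} = (n + 2) / ((n+1)(n+2)) * a_n.

Check with a_0 = -1, a_1 = 2 (apply the recurrence for n = 0, 1, 2, 3): a_0 = -1, a_1 = 2, a_2 = -1, a_3 = 1, a_4 = -1/3, a_5 = 1/4.

a_(n+2) = (n + 2) / ((n+1)(n+2)) * a_n; check: a_0 = -1, a_1 = 2, a_2 = -1, a_3 = 1, a_4 = -1/3, a_5 = 1/4


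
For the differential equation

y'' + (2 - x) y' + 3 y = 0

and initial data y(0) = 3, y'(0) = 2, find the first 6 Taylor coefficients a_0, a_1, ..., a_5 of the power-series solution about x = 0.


Ansatz: y(x) = sum_{n>=0} a_n x^n, so y'(x) = sum_{n>=1} n a_n x^(n-1) and y''(x) = sum_{n>=2} n(n-1) a_n x^(n-2).
Substitute into P(x) y'' + Q(x) y' + R(x) y = 0 with P(x) = 1, Q(x) = 2 - x, R(x) = 3, and match powers of x.
Initial conditions: a_0 = 3, a_1 = 2.
Setting the coefficient of each power of x to zero and solving order by order (substituting the coefficients already found):
  x^0: 2 a_2 + 2 a_1 + 3 a_0 = 0  ->  2 a_2 = -2 a_1 - 3 a_0 = -13  ->  a_2 = -13/2
  x^1: 6 a_3 + 4 a_2 + 2 a_1 = 0  ->  6 a_3 = -4 a_2 - 2 a_1 = 22  ->  a_3 = 11/3
  x^2: 12 a_4 + 6 a_3 + a_2 = 0  ->  12 a_4 = -6 a_3 - a_2 = -31/2  ->  a_4 = -31/24
  x^3: 20 a_5 + 8 a_4 = 0  ->  20 a_5 = -8 a_4 = 31/3  ->  a_5 = 31/60
Truncated series: y(x) = 3 + 2 x - (13/2) x^2 + (11/3) x^3 - (31/24) x^4 + (31/60) x^5 + O(x^6).

a_0 = 3; a_1 = 2; a_2 = -13/2; a_3 = 11/3; a_4 = -31/24; a_5 = 31/60


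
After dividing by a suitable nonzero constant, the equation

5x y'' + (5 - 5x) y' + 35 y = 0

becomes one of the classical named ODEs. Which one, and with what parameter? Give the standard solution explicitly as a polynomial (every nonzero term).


All three coefficients share the factor 5; dividing through by 5 gives  x y'' + (1 - x) y' + 7 y = 0.
This matches the Laguerre equation x y'' + (1 - x) y' + n y = 0 with n = 7; the polynomial solution is L_7(x).
With y = sum_k a_k x^k, matching x^k gives (k+1)k a_{k+1} + (k+1) a_{k+1} - k a_k + n a_k = 0, i.e. (k+1)^2 a_{k+1} = (k - n) a_k = (k - 7) a_k. The right side vanishes at k = 7, so the series terminates at degree 7.
Standard normalization L_n(0) = 1 gives a_0 = 1. Work upward with a_{k+1} = (k - 7) a_k / (k+1)^2:
  a_1 = (0 - 7)(1) / 1^2 = -7/1 = -7
  a_2 = (1 - 7)(-7) / 2^2 = 42/4 = 21/2
  a_3 = (2 - 7)(21/2) / 3^2 = (-105/2)/9 = -35/6
  a_4 = (3 - 7)(-35/6) / 4^2 = (70/3)/16 = 35/24
  a_5 = (4 - 7)(35/24) / 5^2 = (-35/8)/25 = -7/40
  a_6 = (5 - 7)(-7/40) / 6^2 = (7/20)/36 = 7/720
  a_7 = (6 - 7)(7/720) / 7^2 = (-7/720)/49 = -1/5040
Hence L_7(x) = -x^7/5040 + 7 x^6/720 - 7 x^5/40 + 35 x^4/24 - 35 x^3/6 + 21 x^2/2 - 7 x + 1.

L_7(x); series = -x^7/5040 + 7 x^6/720 - 7 x^5/40 + 35 x^4/24 - 35 x^3/6 + 21 x^2/2 - 7 x + 1


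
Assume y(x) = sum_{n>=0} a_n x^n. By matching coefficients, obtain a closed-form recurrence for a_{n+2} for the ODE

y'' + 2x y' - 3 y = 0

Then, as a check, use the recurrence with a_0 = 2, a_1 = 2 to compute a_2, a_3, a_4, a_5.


Substitute y = sum_n a_n x^n.
y''(x) has coefficient (n+2)(n+1) a_{n+2} at x^n;
2 x y'(x) has coefficient 2 n a_n at x^n (shift);
-3 y(x) has coefficient -3 a_n at x^n.
Matching x^n: (n+2)(n+1) a_{n+2} + (2n - 3) a_n = 0.
Thus a_{n+2} = (-2n + 3) / ((n+1)(n+2)) * a_n.

Check with a_0 = 2, a_1 = 2 (apply the recurrence for n = 0, 1, 2, 3): a_0 = 2, a_1 = 2, a_2 = 3, a_3 = 1/3, a_4 = -1/4, a_5 = -1/20.

a_(n+2) = (-2n + 3) / ((n+1)(n+2)) * a_n; check: a_0 = 2, a_1 = 2, a_2 = 3, a_3 = 1/3, a_4 = -1/4, a_5 = -1/20


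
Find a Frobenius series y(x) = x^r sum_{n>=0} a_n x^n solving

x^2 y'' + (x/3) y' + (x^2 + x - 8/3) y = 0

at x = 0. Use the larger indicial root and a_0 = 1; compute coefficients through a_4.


Write in Frobenius form y'' + (p(x)/x) y' + (q(x)/x^2) y = 0:
  p(x) = 1/3,  q(x) = x^2 + x - 8/3.
Indicial equation: r(r-1) + (1/3) r + (-8/3) = 0 -> roots r_1 = 2, r_2 = -4/3.
Take r = r_1 = 2. Let y(x) = x^r sum_{n>=0} a_n x^n with a_0 = 1.
Substitute y = x^r sum a_n x^n and match x^{r+n}. The recurrence is
  D(n) a_n + 1 a_{n-1} + 1 a_{n-2} = 0,  where D(n) = (r+n)(r+n-1) + (1/3)(r+n) + (-8/3).
  a_n = [-1 a_{n-1} - 1 a_{n-2}] / D(n).
Since the indicial polynomial factors as (r - r_1)(r - r_2), D(n) = (r_1 + n - r_1)(r_1 + n - r_2) = n(n + 10/3).
Evaluating step by step (a_0 = 1):
  n = 1: D(1) = 1(1 + 10/3) = 13/3; numerator = -1(1) = -1; a_1 = (-1)/(13/3) = -3/13
  n = 2: D(2) = 2(2 + 10/3) = 32/3; numerator = -1(-3/13) - 1(1) = -10/13; a_2 = (-10/13)/(32/3) = -15/208
  n = 3: D(3) = 3(3 + 10/3) = 19; numerator = -1(-15/208) - 1(-3/13) = 63/208; a_3 = (63/208)/(19) = 63/3952
  n = 4: D(4) = 4(4 + 10/3) = 88/3; numerator = -1(63/3952) - 1(-15/208) = 111/1976; a_4 = (111/1976)/(88/3) = 333/173888

r = 2; a_0 = 1; a_1 = -3/13; a_2 = -15/208; a_3 = 63/3952; a_4 = 333/173888


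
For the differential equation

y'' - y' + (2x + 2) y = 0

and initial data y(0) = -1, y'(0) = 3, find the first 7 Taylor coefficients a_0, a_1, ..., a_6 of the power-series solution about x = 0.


Ansatz: y(x) = sum_{n>=0} a_n x^n, so y'(x) = sum_{n>=1} n a_n x^(n-1) and y''(x) = sum_{n>=2} n(n-1) a_n x^(n-2).
Substitute into P(x) y'' + Q(x) y' + R(x) y = 0 with P(x) = 1, Q(x) = -1, R(x) = 2x + 2, and match powers of x.
Initial conditions: a_0 = -1, a_1 = 3.
Setting the coefficient of each power of x to zero and solving order by order (substituting the coefficients already found):
  x^0: 2 a_2 - a_1 + 2 a_0 = 0  ->  2 a_2 = a_1 - 2 a_0 = 5  ->  a_2 = 5/2
  x^1: 6 a_3 - 2 a_2 + 2 a_1 + 2 a_0 = 0  ->  6 a_3 = 2 a_2 - 2 a_1 - 2 a_0 = 1  ->  a_3 = 1/6
  x^2: 12 a_4 - 3 a_3 + 2 a_2 + 2 a_1 = 0  ->  12 a_4 = 3 a_3 - 2 a_2 - 2 a_1 = -21/2  ->  a_4 = -7/8
  x^3: 20 a_5 - 4 a_4 + 2 a_3 + 2 a_2 = 0  ->  20 a_5 = 4 a_4 - 2 a_3 - 2 a_2 = -53/6  ->  a_5 = -53/120
  x^4: 30 a_6 - 5 a_5 + 2 a_4 + 2 a_3 = 0  ->  30 a_6 = 5 a_5 - 2 a_4 - 2 a_3 = -19/24  ->  a_6 = -19/720
Truncated series: y(x) = -1 + 3 x + (5/2) x^2 + (1/6) x^3 - (7/8) x^4 - (53/120) x^5 - (19/720) x^6 + O(x^7).

a_0 = -1; a_1 = 3; a_2 = 5/2; a_3 = 1/6; a_4 = -7/8; a_5 = -53/120; a_6 = -19/720


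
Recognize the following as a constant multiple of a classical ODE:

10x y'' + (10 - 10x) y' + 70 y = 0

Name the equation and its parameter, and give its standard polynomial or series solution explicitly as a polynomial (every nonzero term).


All three coefficients share the factor 10; dividing through by 10 gives  x y'' + (1 - x) y' + 7 y = 0.
This matches the Laguerre equation x y'' + (1 - x) y' + n y = 0 with n = 7; the polynomial solution is L_7(x).
With y = sum_k a_k x^k, matching x^k gives (k+1)k a_{k+1} + (k+1) a_{k+1} - k a_k + n a_k = 0, i.e. (k+1)^2 a_{k+1} = (k - n) a_k = (k - 7) a_k. The right side vanishes at k = 7, so the series terminates at degree 7.
Standard normalization L_n(0) = 1 gives a_0 = 1. Work upward with a_{k+1} = (k - 7) a_k / (k+1)^2:
  a_1 = (0 - 7)(1) / 1^2 = -7/1 = -7
  a_2 = (1 - 7)(-7) / 2^2 = 42/4 = 21/2
  a_3 = (2 - 7)(21/2) / 3^2 = (-105/2)/9 = -35/6
  a_4 = (3 - 7)(-35/6) / 4^2 = (70/3)/16 = 35/24
  a_5 = (4 - 7)(35/24) / 5^2 = (-35/8)/25 = -7/40
  a_6 = (5 - 7)(-7/40) / 6^2 = (7/20)/36 = 7/720
  a_7 = (6 - 7)(7/720) / 7^2 = (-7/720)/49 = -1/5040
Hence L_7(x) = -x^7/5040 + 7 x^6/720 - 7 x^5/40 + 35 x^4/24 - 35 x^3/6 + 21 x^2/2 - 7 x + 1.

L_7(x); series = -x^7/5040 + 7 x^6/720 - 7 x^5/40 + 35 x^4/24 - 35 x^3/6 + 21 x^2/2 - 7 x + 1


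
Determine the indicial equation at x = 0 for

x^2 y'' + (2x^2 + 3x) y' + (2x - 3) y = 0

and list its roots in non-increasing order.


Divide by x^2 to reach normal form y'' + P_1(x) y' + P_2(x) y = 0 with P_1(x) = 2 + 3/x and P_2(x) = 2/x - 3/x^2.
x = 0 is a singular point because the y'-coefficient 2 + 3/x has a pole at x = 0 and the y-coefficient 2/x - 3/x^2 has a pole at x = 0.
It is a regular singular point because x P_1(x) = p(x) = 2x + 3 and x^2 P_2(x) = q(x) = 2x - 3 are polynomials, hence analytic at x = 0.
p(0) = 3,  q(0) = -3.
Indicial equation: r(r-1) + p(0) r + q(0) = 0, i.e. r^2 + (p(0) - 1) r + q(0) = 0, i.e. r^2 + 2 r - 3 = 0.
Discriminant: (2)^2 - 4(-3) = 16, so r = (-2 ± 4)/2.
Solving: r_1 = 1, r_2 = -3.

indicial: r^2 + 2 r - 3 = 0; roots r_1 = 1, r_2 = -3


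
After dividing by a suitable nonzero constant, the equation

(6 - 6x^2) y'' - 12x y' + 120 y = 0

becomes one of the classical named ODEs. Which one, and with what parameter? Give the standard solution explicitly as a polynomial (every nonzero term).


All three coefficients share the factor 6; dividing through by 6 gives  (1 - x^2) y'' - 2x y' + 20 y = 0.
This matches the Legendre equation (1 - x^2) y'' - 2x y' + n(n+1) y = 0 (note the -2x y' term) with n(n+1) = 20, so n = 4; the polynomial solution is P_4(x).
With y = sum_k a_k x^k, matching x^k gives (k+2)(k+1) a_{k+2} = [k(k+1) - n(n+1)] a_k = (k - 4)(k + 5) a_k. The right side vanishes at k = 4, so the series with the parity of 4 terminates at degree 4.
Standard normalization (P_n(1) = 1): leading coefficient (2n)!/(2^n (n!)^2) = 40320/(16*576) = 35/8, so a_4 = 35/8. Work downward with a_k = (k+1)(k+2) a_{k+2} / ((k - 4)(k + 5)):
  a_2 = (3)(4)(35/8) / ((2 - 4)(2 + 5)) = (105/2)/(-14) = -15/4
  a_0 = (1)(2)(-15/4) / ((0 - 4)(0 + 5)) = (-15/2)/(-20) = 3/8
Hence P_4(x) = 35 x^4/8 - 15 x^2/4 + 3/8.

P_4(x); series = 35 x^4/8 - 15 x^2/4 + 3/8


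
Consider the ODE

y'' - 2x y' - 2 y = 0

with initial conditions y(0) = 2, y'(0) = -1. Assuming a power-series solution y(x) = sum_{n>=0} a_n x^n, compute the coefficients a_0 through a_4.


Ansatz: y(x) = sum_{n>=0} a_n x^n, so y'(x) = sum_{n>=1} n a_n x^(n-1) and y''(x) = sum_{n>=2} n(n-1) a_n x^(n-2).
Substitute into P(x) y'' + Q(x) y' + R(x) y = 0 with P(x) = 1, Q(x) = -2x, R(x) = -2, and match powers of x.
Initial conditions: a_0 = 2, a_1 = -1.
Setting the coefficient of each power of x to zero and solving order by order (substituting the coefficients already found):
  x^0: 2 a_2 - 2 a_0 = 0  ->  2 a_2 = 2 a_0 = 4  ->  a_2 = 2
  x^1: 6 a_3 - 4 a_1 = 0  ->  6 a_3 = 4 a_1 = -4  ->  a_3 = -2/3
  x^2: 12 a_4 - 6 a_2 = 0  ->  12 a_4 = 6 a_2 = 12  ->  a_4 = 1
Truncated series: y(x) = 2 - x + 2 x^2 - (2/3) x^3 + x^4 + O(x^5).

a_0 = 2; a_1 = -1; a_2 = 2; a_3 = -2/3; a_4 = 1


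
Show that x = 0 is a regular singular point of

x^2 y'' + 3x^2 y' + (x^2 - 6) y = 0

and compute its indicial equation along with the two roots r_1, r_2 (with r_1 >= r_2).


Divide by x^2 to reach normal form y'' + P_1(x) y' + P_2(x) y = 0 with P_1(x) = 3 and P_2(x) = 1 - 6/x^2.
x = 0 is a singular point because the y-coefficient 1 - 6/x^2 has a pole at x = 0.
It is a regular singular point because x P_1(x) = p(x) = 3x and x^2 P_2(x) = q(x) = x^2 - 6 are polynomials, hence analytic at x = 0.
p(0) = 0,  q(0) = -6.
Indicial equation: r(r-1) + p(0) r + q(0) = 0, i.e. r^2 + (p(0) - 1) r + q(0) = 0, i.e. r^2 - 1 r - 6 = 0.
Discriminant: (-1)^2 - 4(-6) = 25, so r = (1 ± 5)/2.
Solving: r_1 = 3, r_2 = -2.

indicial: r^2 - 1 r - 6 = 0; roots r_1 = 3, r_2 = -2


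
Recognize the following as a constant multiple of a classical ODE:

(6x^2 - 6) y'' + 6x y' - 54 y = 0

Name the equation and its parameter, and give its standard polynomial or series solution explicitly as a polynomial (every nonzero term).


All three coefficients share the factor -6; dividing through by -6 gives  (1 - x^2) y'' - x y' + 9 y = 0.
This matches the Chebyshev equation (1 - x^2) y'' - x y' + n^2 y = 0 (note the -x y' term, not -2x y') with n^2 = 9, so n = 3; the polynomial solution is T_3(x).
With y = sum_k a_k x^k, matching x^k gives (k+2)(k+1) a_{k+2} = (k^2 - n^2) a_k = (k - 3)(k + 3) a_k. The right side vanishes at k = 3, so the series with the parity of 3 terminates at degree 3.
Standard normalization: leading coefficient of T_n is 2^(n-1), so a_3 = 2^2 = 4. Work downward with a_k = (k+1)(k+2) a_{k+2} / ((k - 3)(k + 3)):
  a_1 = (2)(3)(4) / ((1 - 3)(1 + 3)) = 24/(-8) = -3
Hence T_3(x) = 4 x^3 - 3 x.

T_3(x); series = 4 x^3 - 3 x


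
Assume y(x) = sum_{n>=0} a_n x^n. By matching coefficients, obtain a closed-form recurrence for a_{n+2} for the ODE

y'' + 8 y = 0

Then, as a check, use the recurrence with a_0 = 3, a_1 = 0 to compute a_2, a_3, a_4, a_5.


Substitute y = sum_n a_n x^n into y'' + (const) y = 0.
y''(x) = sum_{n>=0} (n+2)(n+1) a_{n+2} x^n.
The ODE becomes sum_n [(n+2)(n+1) a_{n+2} + 8 a_n] x^n = 0.
Setting each coefficient to zero gives the recurrence:
  (n+2)(n+1) a_{n+2} + 8 a_n = 0,
  a_{n+2} = -8 / ((n+1)(n+2)) a_n.

Check with a_0 = 3, a_1 = 0 (apply the recurrence for n = 0, 1, 2, 3): a_0 = 3, a_1 = 0, a_2 = -12, a_3 = 0, a_4 = 8, a_5 = 0.

a_{n+2} = -8/((n+1)(n+2)) * a_n; check: a_0 = 3, a_1 = 0, a_2 = -12, a_3 = 0, a_4 = 8, a_5 = 0


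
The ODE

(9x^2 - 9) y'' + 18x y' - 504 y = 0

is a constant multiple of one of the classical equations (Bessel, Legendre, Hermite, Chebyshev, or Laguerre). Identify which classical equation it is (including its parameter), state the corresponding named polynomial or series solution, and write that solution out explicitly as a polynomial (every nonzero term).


All three coefficients share the factor -9; dividing through by -9 gives  (1 - x^2) y'' - 2x y' + 56 y = 0.
This matches the Legendre equation (1 - x^2) y'' - 2x y' + n(n+1) y = 0 (note the -2x y' term) with n(n+1) = 56, so n = 7; the polynomial solution is P_7(x).
With y = sum_k a_k x^k, matching x^k gives (k+2)(k+1) a_{k+2} = [k(k+1) - n(n+1)] a_k = (k - 7)(k + 8) a_k. The right side vanishes at k = 7, so the series with the parity of 7 terminates at degree 7.
Standard normalization (P_n(1) = 1): leading coefficient (2n)!/(2^n (n!)^2) = 87178291200/(128*25401600) = 429/16, so a_7 = 429/16. Work downward with a_k = (k+1)(k+2) a_{k+2} / ((k - 7)(k + 8)):
  a_5 = (6)(7)(429/16) / ((5 - 7)(5 + 8)) = (9009/8)/(-26) = -693/16
  a_3 = (4)(5)(-693/16) / ((3 - 7)(3 + 8)) = (-3465/4)/(-44) = 315/16
  a_1 = (2)(3)(315/16) / ((1 - 7)(1 + 8)) = (945/8)/(-54) = -35/16
Hence P_7(x) = 429 x^7/16 - 693 x^5/16 + 315 x^3/16 - 35 x/16.

P_7(x); series = 429 x^7/16 - 693 x^5/16 + 315 x^3/16 - 35 x/16


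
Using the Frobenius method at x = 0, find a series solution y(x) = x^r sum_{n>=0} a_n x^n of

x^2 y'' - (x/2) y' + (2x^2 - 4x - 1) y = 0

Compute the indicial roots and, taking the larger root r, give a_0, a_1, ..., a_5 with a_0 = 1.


Write in Frobenius form y'' + (p(x)/x) y' + (q(x)/x^2) y = 0:
  p(x) = -1/2,  q(x) = 2x^2 - 4x - 1.
Indicial equation: r(r-1) + (-1/2) r + (-1) = 0 -> roots r_1 = 2, r_2 = -1/2.
Take r = r_1 = 2. Let y(x) = x^r sum_{n>=0} a_n x^n with a_0 = 1.
Substitute y = x^r sum a_n x^n and match x^{r+n}. The recurrence is
  D(n) a_n - 4 a_{n-1} + 2 a_{n-2} = 0,  where D(n) = (r+n)(r+n-1) + (-1/2)(r+n) + (-1).
  a_n = [4 a_{n-1} - 2 a_{n-2}] / D(n).
Since the indicial polynomial factors as (r - r_1)(r - r_2), D(n) = (r_1 + n - r_1)(r_1 + n - r_2) = n(n + 5/2).
Evaluating step by step (a_0 = 1):
  n = 1: D(1) = 1(1 + 5/2) = 7/2; numerator = 4(1) = 4; a_1 = (4)/(7/2) = 8/7
  n = 2: D(2) = 2(2 + 5/2) = 9; numerator = 4(8/7) - 2(1) = 18/7; a_2 = (18/7)/(9) = 2/7
  n = 3: D(3) = 3(3 + 5/2) = 33/2; numerator = 4(2/7) - 2(8/7) = -8/7; a_3 = (-8/7)/(33/2) = -16/231
  n = 4: D(4) = 4(4 + 5/2) = 26; numerator = 4(-16/231) - 2(2/7) = -28/33; a_4 = (-28/33)/(26) = -14/429
  n = 5: D(5) = 5(5 + 5/2) = 75/2; numerator = 4(-14/429) - 2(-16/231) = 8/1001; a_5 = (8/1001)/(75/2) = 16/75075

r = 2; a_0 = 1; a_1 = 8/7; a_2 = 2/7; a_3 = -16/231; a_4 = -14/429; a_5 = 16/75075


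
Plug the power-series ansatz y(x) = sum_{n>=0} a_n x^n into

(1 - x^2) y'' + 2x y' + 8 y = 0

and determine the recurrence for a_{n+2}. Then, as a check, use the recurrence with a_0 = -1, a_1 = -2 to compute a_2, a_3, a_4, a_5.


Substitute y = sum_n a_n x^n.
(1 - 1 x^2) y'' contributes (n+2)(n+1) a_{n+2} - n(n-1) a_n at x^n.
2 x y'(x) contributes 2 n a_n at x^n.
8 y(x) contributes 8 a_n at x^n.
Matching x^n: (n+2)(n+1) a_{n+2} + (-n(n-1) + 2 n + 8) a_n = 0.
Thus a_{n+2} = (n(n-1) - 2 n - 8) / ((n+1)(n+2)) * a_n.

Check with a_0 = -1, a_1 = -2 (apply the recurrence for n = 0, 1, 2, 3): a_0 = -1, a_1 = -2, a_2 = 4, a_3 = 10/3, a_4 = -10/3, a_5 = -4/3.

a_(n+2) = (n(n-1) - 2 n - 8) / ((n+1)(n+2)) * a_n; check: a_0 = -1, a_1 = -2, a_2 = 4, a_3 = 10/3, a_4 = -10/3, a_5 = -4/3


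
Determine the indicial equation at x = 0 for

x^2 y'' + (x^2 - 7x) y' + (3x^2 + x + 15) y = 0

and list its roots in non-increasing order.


Divide by x^2 to reach normal form y'' + P_1(x) y' + P_2(x) y = 0 with P_1(x) = 1 - 7/x and P_2(x) = 3 + 1/x + 15/x^2.
x = 0 is a singular point because the y'-coefficient 1 - 7/x has a pole at x = 0 and the y-coefficient 3 + 1/x + 15/x^2 has a pole at x = 0.
It is a regular singular point because x P_1(x) = p(x) = x - 7 and x^2 P_2(x) = q(x) = 3x^2 + x + 15 are polynomials, hence analytic at x = 0.
p(0) = -7,  q(0) = 15.
Indicial equation: r(r-1) + p(0) r + q(0) = 0, i.e. r^2 + (p(0) - 1) r + q(0) = 0, i.e. r^2 - 8 r + 15 = 0.
Discriminant: (-8)^2 - 4(15) = 4, so r = (8 ± 2)/2.
Solving: r_1 = 5, r_2 = 3.

indicial: r^2 - 8 r + 15 = 0; roots r_1 = 5, r_2 = 3


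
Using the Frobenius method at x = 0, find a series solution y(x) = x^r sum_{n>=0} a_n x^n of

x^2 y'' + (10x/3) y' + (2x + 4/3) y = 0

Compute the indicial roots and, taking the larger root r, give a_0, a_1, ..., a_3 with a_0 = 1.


Write in Frobenius form y'' + (p(x)/x) y' + (q(x)/x^2) y = 0:
  p(x) = 10/3,  q(x) = 2x + 4/3.
Indicial equation: r(r-1) + (10/3) r + (4/3) = 0 -> roots r_1 = -1, r_2 = -4/3.
Take r = r_1 = -1. Let y(x) = x^r sum_{n>=0} a_n x^n with a_0 = 1.
Substitute y = x^r sum a_n x^n and match x^{r+n}. The recurrence is
  D(n) a_n + 2 a_{n-1} = 0,  where D(n) = (r+n)(r+n-1) + (10/3)(r+n) + (4/3).
  a_n = -2 / D(n) * a_{n-1}.
Since the indicial polynomial factors as (r - r_1)(r - r_2), D(n) = (r_1 + n - r_1)(r_1 + n - r_2) = n(n + 1/3).
Evaluating step by step (a_0 = 1):
  n = 1: D(1) = 1(1 + 1/3) = 4/3; numerator = -2(1) = -2; a_1 = (-2)/(4/3) = -3/2
  n = 2: D(2) = 2(2 + 1/3) = 14/3; numerator = -2(-3/2) = 3; a_2 = (3)/(14/3) = 9/14
  n = 3: D(3) = 3(3 + 1/3) = 10; numerator = -2(9/14) = -9/7; a_3 = (-9/7)/(10) = -9/70

r = -1; a_0 = 1; a_1 = -3/2; a_2 = 9/14; a_3 = -9/70


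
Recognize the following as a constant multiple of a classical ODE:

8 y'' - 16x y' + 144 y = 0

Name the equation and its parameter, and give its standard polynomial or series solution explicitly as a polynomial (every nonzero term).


All three coefficients share the factor 8; dividing through by 8 gives  y'' - 2x y' + 18 y = 0.
This matches the Hermite equation y'' - 2x y' + 2n y = 0 with 2n = 18, so n = 9; the polynomial solution is H_9(x).
With y = sum_k a_k x^k, matching x^k gives (k+2)(k+1) a_{k+2} = 2(k - n) a_k = 2(k - 9) a_k. The right side vanishes at k = 9, so the series with the parity of 9 terminates at degree 9.
Standard normalization: leading coefficient of H_n is 2^n, so a_9 = 2^9 = 512. Work downward with a_k = (k+1)(k+2) a_{k+2} / (2(k - n)):
  a_7 = (8)(9)(512) / (2(7 - 9)) = 36864/(-4) = -9216
  a_5 = (6)(7)(-9216) / (2(5 - 9)) = -387072/(-8) = 48384
  a_3 = (4)(5)(48384) / (2(3 - 9)) = 967680/(-12) = -80640
  a_1 = (2)(3)(-80640) / (2(1 - 9)) = -483840/(-16) = 30240
Hence H_9(x) = 512 x^9 - 9216 x^7 + 48384 x^5 - 80640 x^3 + 30240 x.

H_9(x); series = 512 x^9 - 9216 x^7 + 48384 x^5 - 80640 x^3 + 30240 x


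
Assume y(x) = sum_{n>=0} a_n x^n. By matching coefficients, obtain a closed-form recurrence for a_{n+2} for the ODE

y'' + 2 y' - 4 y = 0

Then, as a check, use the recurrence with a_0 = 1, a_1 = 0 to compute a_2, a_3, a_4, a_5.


Substitute y = sum_n a_n x^n.
y''(x) has coefficient (n+2)(n+1) a_{n+2} at x^n;
2 y'(x) has coefficient 2 (n+1) a_{n+1} at x^n;
-4 y(x) has coefficient -4 a_n at x^n.
Matching x^n: (n+2)(n+1) a_{n+2} + 2 (n+1) a_{n+1} - 4 a_n = 0.
Thus a_{n+2} = [-2 (n+1) a_{n+1} + 4 a_n] / ((n+1)(n+2)).

Check with a_0 = 1, a_1 = 0 (apply the recurrence for n = 0, 1, 2, 3): a_0 = 1, a_1 = 0, a_2 = 2, a_3 = -4/3, a_4 = 4/3, a_5 = -4/5.

a_(n+2) = [-2 (n+1) a_(n+1) + 4 a_n] / ((n+1)(n+2)); check: a_0 = 1, a_1 = 0, a_2 = 2, a_3 = -4/3, a_4 = 4/3, a_5 = -4/5


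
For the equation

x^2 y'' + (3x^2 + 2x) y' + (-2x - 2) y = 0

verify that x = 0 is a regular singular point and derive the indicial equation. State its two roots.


Divide by x^2 to reach normal form y'' + P_1(x) y' + P_2(x) y = 0 with P_1(x) = 3 + 2/x and P_2(x) = -2/x - 2/x^2.
x = 0 is a singular point because the y'-coefficient 3 + 2/x has a pole at x = 0 and the y-coefficient -2/x - 2/x^2 has a pole at x = 0.
It is a regular singular point because x P_1(x) = p(x) = 3x + 2 and x^2 P_2(x) = q(x) = -2x - 2 are polynomials, hence analytic at x = 0.
p(0) = 2,  q(0) = -2.
Indicial equation: r(r-1) + p(0) r + q(0) = 0, i.e. r^2 + (p(0) - 1) r + q(0) = 0, i.e. r^2 + 1 r - 2 = 0.
Discriminant: (1)^2 - 4(-2) = 9, so r = (-1 ± 3)/2.
Solving: r_1 = 1, r_2 = -2.

indicial: r^2 + 1 r - 2 = 0; roots r_1 = 1, r_2 = -2


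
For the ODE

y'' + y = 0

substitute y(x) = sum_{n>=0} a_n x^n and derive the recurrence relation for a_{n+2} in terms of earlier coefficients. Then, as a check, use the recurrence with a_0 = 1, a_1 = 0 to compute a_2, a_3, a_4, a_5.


Substitute y = sum_n a_n x^n into y'' + (const) y = 0.
y''(x) = sum_{n>=0} (n+2)(n+1) a_{n+2} x^n.
The ODE becomes sum_n [(n+2)(n+1) a_{n+2} + 1 a_n] x^n = 0.
Setting each coefficient to zero gives the recurrence:
  (n+2)(n+1) a_{n+2} + 1 a_n = 0,
  a_{n+2} = -1 / ((n+1)(n+2)) a_n.

Check with a_0 = 1, a_1 = 0 (apply the recurrence for n = 0, 1, 2, 3): a_0 = 1, a_1 = 0, a_2 = -1/2, a_3 = 0, a_4 = 1/24, a_5 = 0.

a_{n+2} = -1/((n+1)(n+2)) * a_n; check: a_0 = 1, a_1 = 0, a_2 = -1/2, a_3 = 0, a_4 = 1/24, a_5 = 0


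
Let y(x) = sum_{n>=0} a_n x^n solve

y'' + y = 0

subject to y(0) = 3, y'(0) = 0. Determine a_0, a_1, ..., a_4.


Ansatz: y(x) = sum_{n>=0} a_n x^n, so y'(x) = sum_{n>=1} n a_n x^(n-1) and y''(x) = sum_{n>=2} n(n-1) a_n x^(n-2).
Substitute into P(x) y'' + Q(x) y' + R(x) y = 0 with P(x) = 1, Q(x) = 0, R(x) = 1, and match powers of x.
Initial conditions: a_0 = 3, a_1 = 0.
Setting the coefficient of each power of x to zero and solving order by order (substituting the coefficients already found):
  x^0: 2 a_2 + a_0 = 0  ->  2 a_2 = -a_0 = -3  ->  a_2 = -3/2
  x^1: 6 a_3 + a_1 = 0  ->  6 a_3 = -a_1 = 0  ->  a_3 = 0
  x^2: 12 a_4 + a_2 = 0  ->  12 a_4 = -a_2 = 3/2  ->  a_4 = 1/8
Truncated series: y(x) = 3 - (3/2) x^2 + (1/8) x^4 + O(x^5).

a_0 = 3; a_1 = 0; a_2 = -3/2; a_3 = 0; a_4 = 1/8
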